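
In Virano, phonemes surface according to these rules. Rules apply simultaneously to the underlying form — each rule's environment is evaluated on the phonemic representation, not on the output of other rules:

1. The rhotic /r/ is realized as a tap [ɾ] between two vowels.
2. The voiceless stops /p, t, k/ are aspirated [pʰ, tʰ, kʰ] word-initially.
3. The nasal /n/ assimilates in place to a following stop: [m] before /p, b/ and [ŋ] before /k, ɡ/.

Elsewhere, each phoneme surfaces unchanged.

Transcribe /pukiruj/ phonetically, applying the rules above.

[pʰukiɾuj]

/p/ (word-initial): word-initially, so rule 2 applies → [pʰ].
/k/ (between /u/ and /i/) fails the environment for rule 2, so it stays [k].
Rule 1 applies to /r/ (between /i/ and /u/: between two vowels) → [ɾ].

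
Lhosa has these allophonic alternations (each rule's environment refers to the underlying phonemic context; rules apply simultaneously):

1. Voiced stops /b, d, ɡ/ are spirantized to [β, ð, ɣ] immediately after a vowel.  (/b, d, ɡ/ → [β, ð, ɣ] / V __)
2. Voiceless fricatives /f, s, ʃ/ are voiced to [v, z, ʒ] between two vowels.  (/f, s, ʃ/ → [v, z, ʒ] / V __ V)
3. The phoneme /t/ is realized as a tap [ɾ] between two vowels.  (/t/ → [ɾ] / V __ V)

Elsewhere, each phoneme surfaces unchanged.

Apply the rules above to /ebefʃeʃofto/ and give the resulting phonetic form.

[eβefʃeʒofto]

/e/ (word-initial) is unaffected → [e].
/b/ (between /e/ and /e/): immediately after a vowel, so rule 1 applies → [β].
/e/ (between /b/ and /f/) is unaffected → [e].
/f/ (between /e/ and /ʃ/) is in the target of rule 2 but the environment (between two vowels) is not met → [f].
/ʃ/ (between /f/ and /e/) is in the target of rule 2 but the environment (between two vowels) is not met → [ʃ].
/e/ (between /ʃ/ and /ʃ/): no rule targets it → [e].
/ʃ/ meets the environment for rule 2 (between two vowels) → [ʒ].
/o/ — not in any rule's target class → [o].
/f/ — between /o/ and /t/; rule 2 does not apply here → [f].
/t/ (between /f/ and /o/) fails the environment for rule 3, so it stays [t].
/o/ — not in any rule's target class → [o].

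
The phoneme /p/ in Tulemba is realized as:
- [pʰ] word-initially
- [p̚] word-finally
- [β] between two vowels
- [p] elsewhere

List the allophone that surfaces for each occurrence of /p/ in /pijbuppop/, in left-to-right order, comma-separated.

[pʰ], [p], [p], [p̚]

Occurrence 1 (position 1): word-initially → [pʰ].
Occurrence 2 (position 6): no conditioning environment matches → elsewhere allophone [p].
Occurrence 3 (position 7): no conditioning environment matches → elsewhere allophone [p].
Occurrence 4 (position 9): word-finally → [p̚].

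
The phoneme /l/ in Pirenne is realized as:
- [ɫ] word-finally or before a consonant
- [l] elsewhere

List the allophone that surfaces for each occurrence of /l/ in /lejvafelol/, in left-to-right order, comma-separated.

Occurrence 1 (position 1): no conditioning environment matches → elsewhere allophone [l].
Occurrence 2 (position 8): no conditioning environment matches → elsewhere allophone [l].
Occurrence 3 (position 10): word-finally or before a consonant → [ɫ].

[l], [l], [ɫ]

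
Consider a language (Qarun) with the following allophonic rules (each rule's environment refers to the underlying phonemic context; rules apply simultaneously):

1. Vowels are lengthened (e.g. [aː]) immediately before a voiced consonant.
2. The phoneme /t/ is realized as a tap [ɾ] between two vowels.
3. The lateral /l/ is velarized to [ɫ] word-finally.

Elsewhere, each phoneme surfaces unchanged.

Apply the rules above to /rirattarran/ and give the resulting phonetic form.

[riːrattaːrraːn]

/r/ (word-initial) is unaffected → [r].
/i/ (between /r/ and /r/) occurs before a voiced consonant → [iː] by rule 1.
/r/ — not in any rule's target class → [r].
/a/ (between /r/ and /t/) is in the target of rule 1 but the environment (before a voiced consonant) is not met → [a].
/t/ (between /a/ and /t/): rule 2 targets it, but not between two vowels → unchanged [t].
/t/ — between /t/ and /a/; rule 2 does not apply here → [t].
/a/ (between /t/ and /r/) occurs before a voiced consonant → [aː] by rule 1.
/r/ (between /a/ and /r/) is unaffected → [r].
/r/ — not in any rule's target class → [r].
/a/ (between /r/ and /n/) occurs before a voiced consonant → [aː] by rule 1.
/n/ stays [n].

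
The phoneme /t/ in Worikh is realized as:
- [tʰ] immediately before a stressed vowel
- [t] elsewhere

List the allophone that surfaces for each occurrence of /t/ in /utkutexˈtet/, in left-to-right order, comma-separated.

Occurrence 1 (position 2): no conditioning environment matches → elsewhere allophone [t].
Occurrence 2 (position 5): no conditioning environment matches → elsewhere allophone [t].
Occurrence 3 (position 8): immediately before a stressed vowel → [tʰ].
Occurrence 4 (position 10): no conditioning environment matches → elsewhere allophone [t].

[t], [t], [tʰ], [t]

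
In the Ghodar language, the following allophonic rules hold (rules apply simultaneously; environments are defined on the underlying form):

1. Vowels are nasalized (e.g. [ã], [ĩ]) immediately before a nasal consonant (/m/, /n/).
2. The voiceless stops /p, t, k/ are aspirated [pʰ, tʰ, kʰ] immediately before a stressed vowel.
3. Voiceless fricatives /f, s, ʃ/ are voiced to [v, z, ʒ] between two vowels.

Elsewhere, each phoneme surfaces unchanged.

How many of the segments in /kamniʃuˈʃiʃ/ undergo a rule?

Segments that undergo a rule: /a/ → [ã] (rule 1); /ʃ/ → [ʒ] (rule 3); /ʃ/ → [ʒ] (rule 3).
All other segments surface unchanged.

3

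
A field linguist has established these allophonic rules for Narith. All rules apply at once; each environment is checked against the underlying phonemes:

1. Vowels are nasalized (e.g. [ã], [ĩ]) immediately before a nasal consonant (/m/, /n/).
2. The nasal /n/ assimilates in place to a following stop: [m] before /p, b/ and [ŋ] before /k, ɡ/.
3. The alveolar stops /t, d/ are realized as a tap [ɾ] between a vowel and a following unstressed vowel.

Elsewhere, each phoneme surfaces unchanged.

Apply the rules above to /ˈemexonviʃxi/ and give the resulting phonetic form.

/e/ — word-initial, before a nasal consonant — surfaces as [ẽ] (rule 1).
/m/ (between /e/ and /e/) is unaffected → [m].
/e/ (between /m/ and /x/) is in the target of rule 1 but the environment (before a nasal consonant) is not met → [e].
/x/ stays [x].
/o/ — between /x/ and /n/, before a nasal consonant — surfaces as [õ] (rule 1).
/n/ — between /o/ and /v/; rule 2 does not apply here → [n].
/v/ (between /n/ and /i/) is unaffected → [v].
/i/ (between /v/ and /ʃ/): rule 1 targets it, but not before a nasal consonant → unchanged [i].
/ʃ/ — not in any rule's target class → [ʃ].
/x/ — not in any rule's target class → [x].
/i/ — word-final; rule 1 does not apply here → [i].

[ˈẽmexõnviʃxi]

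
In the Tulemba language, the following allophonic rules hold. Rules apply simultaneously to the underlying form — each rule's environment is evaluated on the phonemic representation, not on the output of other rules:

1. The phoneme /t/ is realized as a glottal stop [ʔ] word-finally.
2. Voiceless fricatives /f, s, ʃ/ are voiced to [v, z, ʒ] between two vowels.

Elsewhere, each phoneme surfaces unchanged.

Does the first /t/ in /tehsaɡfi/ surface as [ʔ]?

No

/t/ (word-initial) fails the environment for rule 1, so it stays [t].
The actual realization is [t], not [ʔ].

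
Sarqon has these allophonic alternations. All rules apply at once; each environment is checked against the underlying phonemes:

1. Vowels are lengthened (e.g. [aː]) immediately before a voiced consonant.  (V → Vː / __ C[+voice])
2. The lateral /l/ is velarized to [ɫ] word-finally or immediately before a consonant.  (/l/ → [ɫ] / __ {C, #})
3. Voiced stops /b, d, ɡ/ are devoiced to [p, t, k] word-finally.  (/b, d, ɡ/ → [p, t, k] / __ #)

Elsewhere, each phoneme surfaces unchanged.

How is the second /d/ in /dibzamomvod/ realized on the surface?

[t]

/d/ (word-final) occurs word-finally → [t] by rule 3.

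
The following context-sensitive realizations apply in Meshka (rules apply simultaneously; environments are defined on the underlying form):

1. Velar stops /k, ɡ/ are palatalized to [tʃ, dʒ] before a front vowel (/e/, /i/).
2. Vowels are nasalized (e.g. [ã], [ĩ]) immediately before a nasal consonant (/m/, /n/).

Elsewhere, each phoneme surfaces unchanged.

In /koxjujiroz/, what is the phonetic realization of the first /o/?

[o]

/o/ (between /k/ and /x/) is in the target of rule 2 but the environment (before a nasal consonant) is not met → [o].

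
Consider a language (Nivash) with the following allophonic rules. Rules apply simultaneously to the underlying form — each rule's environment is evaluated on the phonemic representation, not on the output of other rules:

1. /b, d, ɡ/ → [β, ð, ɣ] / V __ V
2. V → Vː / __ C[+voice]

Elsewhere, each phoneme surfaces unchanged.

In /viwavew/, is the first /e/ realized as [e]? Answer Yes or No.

No

/e/ meets the environment for rule 2 (before a voiced consonant) → [eː].
The actual realization is [eː], not [e].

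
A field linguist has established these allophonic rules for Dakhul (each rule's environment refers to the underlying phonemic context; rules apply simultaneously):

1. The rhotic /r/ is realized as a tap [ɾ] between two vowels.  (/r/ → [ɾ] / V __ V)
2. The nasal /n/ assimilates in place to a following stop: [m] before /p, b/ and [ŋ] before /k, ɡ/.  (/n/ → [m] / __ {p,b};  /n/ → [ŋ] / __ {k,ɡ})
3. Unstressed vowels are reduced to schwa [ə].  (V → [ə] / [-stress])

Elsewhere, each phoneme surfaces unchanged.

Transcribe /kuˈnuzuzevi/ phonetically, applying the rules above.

/u/ meets the environment for rule 3 (in an unstressed syllable) → [ə].
/n/ — between /u/ and /u/; rule 2 does not apply here → [n].
/u/ (between /n/ and /z/): rule 3 targets it, but not in an unstressed syllable → unchanged [u].
/u/ — between /z/ and /z/, in an unstressed syllable — surfaces as [ə] (rule 3).
/e/ — between /z/ and /v/, in an unstressed syllable — surfaces as [ə] (rule 3).
/i/ — word-final, in an unstressed syllable — surfaces as [ə] (rule 3).

[kəˈnuzəzəvə]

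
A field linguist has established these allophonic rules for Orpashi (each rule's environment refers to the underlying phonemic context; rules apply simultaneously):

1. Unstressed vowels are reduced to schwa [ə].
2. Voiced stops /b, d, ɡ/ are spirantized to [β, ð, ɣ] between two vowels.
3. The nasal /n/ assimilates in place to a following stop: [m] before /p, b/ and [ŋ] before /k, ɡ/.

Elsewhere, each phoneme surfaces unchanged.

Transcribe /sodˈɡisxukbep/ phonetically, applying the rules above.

[sədˈɡisxəkbəp]

/s/ (word-initial) is unaffected → [s].
/o/ — between /s/ and /d/, in an unstressed syllable — surfaces as [ə] (rule 1).
/d/ (between /o/ and /ɡ/) fails the environment for rule 2, so it stays [d].
/ɡ/ (between /d/ and /i/) fails the environment for rule 2, so it stays [ɡ].
/i/ (between /ɡ/ and /s/) is in the target of rule 1 but the environment (in an unstressed syllable) is not met → [i].
/s/ (between /i/ and /x/): no rule targets it → [s].
/x/ (between /s/ and /u/): no rule targets it → [x].
/u/ — between /x/ and /k/, in an unstressed syllable — surfaces as [ə] (rule 1).
/k/ — not in any rule's target class → [k].
/b/ (between /k/ and /e/): rule 2 targets it, but not between two vowels → unchanged [b].
/e/ — between /b/ and /p/, in an unstressed syllable — surfaces as [ə] (rule 1).
/p/ (word-final): no rule targets it → [p].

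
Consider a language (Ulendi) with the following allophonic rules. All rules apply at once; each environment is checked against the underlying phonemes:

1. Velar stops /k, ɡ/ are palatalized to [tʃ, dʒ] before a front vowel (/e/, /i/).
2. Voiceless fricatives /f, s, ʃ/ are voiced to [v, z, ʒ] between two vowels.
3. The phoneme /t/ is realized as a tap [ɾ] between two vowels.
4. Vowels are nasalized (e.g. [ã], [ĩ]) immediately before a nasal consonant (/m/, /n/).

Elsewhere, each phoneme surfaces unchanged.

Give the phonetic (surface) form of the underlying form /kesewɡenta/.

/k/ (word-initial): before a front vowel, so rule 1 applies → [tʃ].
/e/ (between /k/ and /s/): rule 4 targets it, but not before a nasal consonant → unchanged [e].
/s/ (between /e/ and /e/) occurs between two vowels → [z] by rule 2.
/e/ (between /s/ and /w/) fails the environment for rule 4, so it stays [e].
/w/ (between /e/ and /ɡ/) is unaffected → [w].
/ɡ/ (between /w/ and /e/) occurs before a front vowel → [dʒ] by rule 1.
/e/ meets the environment for rule 4 (before a nasal consonant) → [ẽ].
/n/ (between /e/ and /t/) is unaffected → [n].
/t/ (between /n/ and /a/): rule 3 targets it, but not between two vowels → unchanged [t].
/a/ (word-final) is in the target of rule 4 but the environment (before a nasal consonant) is not met → [a].

[tʃezewdʒẽnta]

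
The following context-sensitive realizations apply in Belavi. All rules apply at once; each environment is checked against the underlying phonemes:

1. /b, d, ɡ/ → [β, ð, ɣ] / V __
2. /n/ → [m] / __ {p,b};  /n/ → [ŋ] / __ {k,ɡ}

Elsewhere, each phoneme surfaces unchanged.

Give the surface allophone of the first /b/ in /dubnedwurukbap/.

[β]

/b/ meets the environment for rule 1 (immediately after a vowel) → [β].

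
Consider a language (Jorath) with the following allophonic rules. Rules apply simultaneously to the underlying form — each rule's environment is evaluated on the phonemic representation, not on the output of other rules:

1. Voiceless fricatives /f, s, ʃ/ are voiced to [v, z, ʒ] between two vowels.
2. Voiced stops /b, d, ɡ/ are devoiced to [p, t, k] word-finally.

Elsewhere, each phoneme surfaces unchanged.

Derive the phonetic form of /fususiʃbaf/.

/f/ (word-initial): rule 1 targets it, but not between two vowels → unchanged [f].
/u/ stays [u].
Rule 1 applies to /s/ (between /u/ and /u/: between two vowels) → [z].
/u/ (between /s/ and /s/) is unaffected → [u].
/s/ (between /u/ and /i/): between two vowels, so rule 1 applies → [z].
/i/ stays [i].
/ʃ/ (between /i/ and /b/) fails the environment for rule 1, so it stays [ʃ].
/b/ (between /ʃ/ and /a/) is in the target of rule 2 but the environment (word-finally) is not met → [b].
/a/ (between /b/ and /f/) is unaffected → [a].
/f/ (word-final) fails the environment for rule 1, so it stays [f].

[fuzuziʃbaf]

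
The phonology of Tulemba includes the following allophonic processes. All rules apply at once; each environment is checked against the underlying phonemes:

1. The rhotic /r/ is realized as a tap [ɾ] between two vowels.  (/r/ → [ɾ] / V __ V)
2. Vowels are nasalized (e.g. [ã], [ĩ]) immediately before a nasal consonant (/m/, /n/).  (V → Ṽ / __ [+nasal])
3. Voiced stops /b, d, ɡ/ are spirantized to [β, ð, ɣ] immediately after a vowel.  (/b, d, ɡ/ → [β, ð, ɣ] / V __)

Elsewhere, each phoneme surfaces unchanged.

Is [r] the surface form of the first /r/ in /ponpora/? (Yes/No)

No

/r/ (between /o/ and /a/): between two vowels, so rule 1 applies → [ɾ].
The actual realization is [ɾ], not [r].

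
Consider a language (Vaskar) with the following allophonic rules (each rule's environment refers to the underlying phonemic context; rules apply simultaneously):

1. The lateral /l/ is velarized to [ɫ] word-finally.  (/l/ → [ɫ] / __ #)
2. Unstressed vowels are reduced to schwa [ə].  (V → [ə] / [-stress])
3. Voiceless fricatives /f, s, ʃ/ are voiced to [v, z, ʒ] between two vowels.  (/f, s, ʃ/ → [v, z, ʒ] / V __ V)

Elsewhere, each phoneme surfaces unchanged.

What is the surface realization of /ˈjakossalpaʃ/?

[ˈjakəssəlpəʃ]

/j/ (word-initial): no rule targets it → [j].
/a/ (between /j/ and /k/): rule 2 targets it, but not in an unstressed syllable → unchanged [a].
/k/ — not in any rule's target class → [k].
Rule 2 applies to /o/ (between /k/ and /s/: in an unstressed syllable) → [ə].
/s/ (between /o/ and /s/) fails the environment for rule 3, so it stays [s].
/s/ (between /s/ and /a/) is in the target of rule 3 but the environment (between two vowels) is not met → [s].
/a/ meets the environment for rule 2 (in an unstressed syllable) → [ə].
/l/ (between /a/ and /p/): rule 1 targets it, but not word-finally → unchanged [l].
/p/ — not in any rule's target class → [p].
/a/ — between /p/ and /ʃ/, in an unstressed syllable — surfaces as [ə] (rule 2).
/ʃ/ (word-final) is in the target of rule 3 but the environment (between two vowels) is not met → [ʃ].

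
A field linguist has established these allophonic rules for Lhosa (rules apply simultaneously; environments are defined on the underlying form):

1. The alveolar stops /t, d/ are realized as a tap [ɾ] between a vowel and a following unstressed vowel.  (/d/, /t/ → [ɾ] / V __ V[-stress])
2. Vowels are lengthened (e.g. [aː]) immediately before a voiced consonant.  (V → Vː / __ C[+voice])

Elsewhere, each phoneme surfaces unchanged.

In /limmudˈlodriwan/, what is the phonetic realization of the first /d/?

[d]

/d/ (between /u/ and /l/) is in the target of rule 1 but the environment (between a vowel and a following unstressed vowel) is not met → [d].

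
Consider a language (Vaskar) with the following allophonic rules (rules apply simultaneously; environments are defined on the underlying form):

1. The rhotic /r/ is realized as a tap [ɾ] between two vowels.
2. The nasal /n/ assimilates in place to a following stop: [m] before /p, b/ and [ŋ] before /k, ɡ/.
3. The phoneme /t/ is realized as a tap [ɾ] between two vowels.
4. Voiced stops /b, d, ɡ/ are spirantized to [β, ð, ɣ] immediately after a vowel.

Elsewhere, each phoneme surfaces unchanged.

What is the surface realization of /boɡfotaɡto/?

[boɣfoɾaɣto]

/b/ (word-initial) fails the environment for rule 4, so it stays [b].
Rule 4 applies to /ɡ/ (between /o/ and /f/: immediately after a vowel) → [ɣ].
Rule 3 applies to /t/ (between /o/ and /a/: between two vowels) → [ɾ].
/ɡ/ — between /a/ and /t/, immediately after a vowel — surfaces as [ɣ] (rule 4).
/t/ (between /ɡ/ and /o/) fails the environment for rule 3, so it stays [t].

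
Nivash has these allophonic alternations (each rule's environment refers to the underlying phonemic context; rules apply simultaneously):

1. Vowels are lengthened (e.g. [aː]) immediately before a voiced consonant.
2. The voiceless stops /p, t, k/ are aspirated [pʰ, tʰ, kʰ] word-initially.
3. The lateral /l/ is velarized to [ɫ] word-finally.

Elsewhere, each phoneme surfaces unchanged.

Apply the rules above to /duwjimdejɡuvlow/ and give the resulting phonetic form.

[duːwjiːmdeːjɡuːvloːw]

/d/ (word-initial): no rule targets it → [d].
/u/ — between /d/ and /w/, before a voiced consonant — surfaces as [uː] (rule 1).
/w/ (between /u/ and /j/): no rule targets it → [w].
/j/ — not in any rule's target class → [j].
/i/ — between /j/ and /m/, before a voiced consonant — surfaces as [iː] (rule 1).
/m/ — not in any rule's target class → [m].
/d/ — not in any rule's target class → [d].
/e/ — between /d/ and /j/, before a voiced consonant — surfaces as [eː] (rule 1).
/j/ (between /e/ and /ɡ/): no rule targets it → [j].
/ɡ/ (between /j/ and /u/): no rule targets it → [ɡ].
/u/ meets the environment for rule 1 (before a voiced consonant) → [uː].
/v/ — not in any rule's target class → [v].
/l/ (between /v/ and /o/) is in the target of rule 3 but the environment (word-finally) is not met → [l].
Rule 1 applies to /o/ (between /l/ and /w/: before a voiced consonant) → [oː].
/w/ (word-final) is unaffected → [w].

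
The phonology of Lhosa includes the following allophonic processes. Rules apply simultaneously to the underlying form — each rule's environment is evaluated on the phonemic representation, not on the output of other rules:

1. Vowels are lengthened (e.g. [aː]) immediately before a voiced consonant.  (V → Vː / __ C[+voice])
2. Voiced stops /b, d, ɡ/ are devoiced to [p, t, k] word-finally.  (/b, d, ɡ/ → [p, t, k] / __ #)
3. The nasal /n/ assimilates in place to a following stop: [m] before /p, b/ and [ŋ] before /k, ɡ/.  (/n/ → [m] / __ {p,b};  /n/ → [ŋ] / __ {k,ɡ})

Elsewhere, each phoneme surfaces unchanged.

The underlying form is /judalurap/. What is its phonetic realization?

[juːdaːluːrap]

/j/ stays [j].
/u/ — between /j/ and /d/, before a voiced consonant — surfaces as [uː] (rule 1).
/d/ (between /u/ and /a/) is in the target of rule 2 but the environment (word-finally) is not met → [d].
/a/ meets the environment for rule 1 (before a voiced consonant) → [aː].
/l/ (between /a/ and /u/): no rule targets it → [l].
Rule 1 applies to /u/ (between /l/ and /r/: before a voiced consonant) → [uː].
/r/ (between /u/ and /a/): no rule targets it → [r].
/a/ (between /r/ and /p/) fails the environment for rule 1, so it stays [a].
/p/ stays [p].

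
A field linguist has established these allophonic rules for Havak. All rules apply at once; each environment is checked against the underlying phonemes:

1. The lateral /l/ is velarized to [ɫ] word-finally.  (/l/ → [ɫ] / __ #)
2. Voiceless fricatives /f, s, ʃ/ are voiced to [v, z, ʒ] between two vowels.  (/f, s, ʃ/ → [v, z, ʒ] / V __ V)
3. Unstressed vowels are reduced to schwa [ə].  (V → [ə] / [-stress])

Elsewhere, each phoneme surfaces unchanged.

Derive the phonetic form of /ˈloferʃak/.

/l/ (word-initial) is in the target of rule 1 but the environment (word-finally) is not met → [l].
/o/ (between /l/ and /f/) is in the target of rule 3 but the environment (in an unstressed syllable) is not met → [o].
/f/ meets the environment for rule 2 (between two vowels) → [v].
/e/ (between /f/ and /r/): in an unstressed syllable, so rule 3 applies → [ə].
/r/ stays [r].
/ʃ/ — between /r/ and /a/; rule 2 does not apply here → [ʃ].
/a/ (between /ʃ/ and /k/): in an unstressed syllable, so rule 3 applies → [ə].
/k/ (word-final) is unaffected → [k].

[ˈlovərʃək]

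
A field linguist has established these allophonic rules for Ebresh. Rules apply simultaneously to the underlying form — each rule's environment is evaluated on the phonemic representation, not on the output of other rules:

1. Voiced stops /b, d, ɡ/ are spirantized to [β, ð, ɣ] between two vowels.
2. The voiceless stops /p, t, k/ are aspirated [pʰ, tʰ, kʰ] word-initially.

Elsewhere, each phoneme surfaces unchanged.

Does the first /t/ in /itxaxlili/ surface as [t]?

Yes

/t/ — between /i/ and /x/; rule 2 does not apply here → [t].
The actual realization is [t], which matches [t].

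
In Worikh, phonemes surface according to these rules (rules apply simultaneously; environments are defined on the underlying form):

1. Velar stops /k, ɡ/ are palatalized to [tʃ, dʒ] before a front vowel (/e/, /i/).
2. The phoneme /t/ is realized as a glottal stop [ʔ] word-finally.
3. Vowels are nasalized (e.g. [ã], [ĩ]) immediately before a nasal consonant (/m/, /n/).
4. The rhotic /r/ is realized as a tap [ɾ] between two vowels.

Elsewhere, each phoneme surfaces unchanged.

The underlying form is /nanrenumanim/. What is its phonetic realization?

/n/ (word-initial): no rule targets it → [n].
/a/ (between /n/ and /n/) occurs before a nasal consonant → [ã] by rule 3.
/n/ stays [n].
/r/ (between /n/ and /e/): rule 4 targets it, but not between two vowels → unchanged [r].
/e/ (between /r/ and /n/) occurs before a nasal consonant → [ẽ] by rule 3.
/n/ — not in any rule's target class → [n].
/u/ meets the environment for rule 3 (before a nasal consonant) → [ũ].
/m/ stays [m].
/a/ — between /m/ and /n/, before a nasal consonant — surfaces as [ã] (rule 3).
/n/ stays [n].
/i/ — between /n/ and /m/, before a nasal consonant — surfaces as [ĩ] (rule 3).
/m/ (word-final): no rule targets it → [m].

[nãnrẽnũmãnĩm]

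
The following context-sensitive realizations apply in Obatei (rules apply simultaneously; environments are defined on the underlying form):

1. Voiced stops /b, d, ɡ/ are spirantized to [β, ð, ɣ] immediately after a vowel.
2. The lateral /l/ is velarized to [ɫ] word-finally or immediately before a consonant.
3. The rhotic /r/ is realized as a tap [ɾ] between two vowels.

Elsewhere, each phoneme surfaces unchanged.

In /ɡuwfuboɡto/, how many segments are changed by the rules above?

2

Segments that undergo a rule: /b/ → [β] (rule 1); /ɡ/ → [ɣ] (rule 1).
All other segments surface unchanged.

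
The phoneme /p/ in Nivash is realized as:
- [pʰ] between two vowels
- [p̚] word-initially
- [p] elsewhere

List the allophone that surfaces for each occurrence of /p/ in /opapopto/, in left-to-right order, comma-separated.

[pʰ], [pʰ], [p]

Occurrence 1 (position 2): between two vowels → [pʰ].
Occurrence 2 (position 4): between two vowels → [pʰ].
Occurrence 3 (position 6): no conditioning environment matches → elsewhere allophone [p].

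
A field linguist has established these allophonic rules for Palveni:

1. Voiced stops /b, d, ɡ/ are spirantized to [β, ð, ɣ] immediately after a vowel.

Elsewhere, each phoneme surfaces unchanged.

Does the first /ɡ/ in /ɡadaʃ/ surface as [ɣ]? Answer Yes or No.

No

/ɡ/ (word-initial) fails the environment for rule 1, so it stays [ɡ].
The actual realization is [ɡ], not [ɣ].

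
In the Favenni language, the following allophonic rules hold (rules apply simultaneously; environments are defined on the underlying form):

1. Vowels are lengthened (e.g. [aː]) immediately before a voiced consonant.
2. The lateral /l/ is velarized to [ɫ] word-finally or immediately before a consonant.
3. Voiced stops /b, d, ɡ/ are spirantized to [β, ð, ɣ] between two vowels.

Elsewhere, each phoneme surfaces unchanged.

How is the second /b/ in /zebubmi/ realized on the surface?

[b]

/b/ (between /u/ and /m/) is in the target of rule 3 but the environment (between two vowels) is not met → [b].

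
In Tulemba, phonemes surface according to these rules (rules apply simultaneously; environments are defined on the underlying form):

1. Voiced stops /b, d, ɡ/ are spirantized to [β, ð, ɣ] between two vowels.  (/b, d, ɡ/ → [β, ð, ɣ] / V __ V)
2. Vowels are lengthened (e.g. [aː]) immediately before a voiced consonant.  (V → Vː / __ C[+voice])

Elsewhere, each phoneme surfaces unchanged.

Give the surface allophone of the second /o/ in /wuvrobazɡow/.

[oː]

/o/ — between /ɡ/ and /w/, before a voiced consonant — surfaces as [oː] (rule 2).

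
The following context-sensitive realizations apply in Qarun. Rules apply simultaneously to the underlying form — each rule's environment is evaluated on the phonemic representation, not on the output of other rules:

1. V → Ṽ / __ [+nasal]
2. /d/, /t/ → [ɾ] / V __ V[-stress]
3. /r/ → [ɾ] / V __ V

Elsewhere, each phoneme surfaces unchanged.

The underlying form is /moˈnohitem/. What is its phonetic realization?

[mõˈnohiɾẽm]

/o/ (between /m/ and /n/) occurs before a nasal consonant → [õ] by rule 1.
/o/ (between /n/ and /h/) fails the environment for rule 1, so it stays [o].
/i/ (between /h/ and /t/) is in the target of rule 1 but the environment (before a nasal consonant) is not met → [i].
/t/ (between /i/ and /e/) occurs between a vowel and a following unstressed vowel → [ɾ] by rule 2.
/e/ (between /t/ and /m/) occurs before a nasal consonant → [ẽ] by rule 1.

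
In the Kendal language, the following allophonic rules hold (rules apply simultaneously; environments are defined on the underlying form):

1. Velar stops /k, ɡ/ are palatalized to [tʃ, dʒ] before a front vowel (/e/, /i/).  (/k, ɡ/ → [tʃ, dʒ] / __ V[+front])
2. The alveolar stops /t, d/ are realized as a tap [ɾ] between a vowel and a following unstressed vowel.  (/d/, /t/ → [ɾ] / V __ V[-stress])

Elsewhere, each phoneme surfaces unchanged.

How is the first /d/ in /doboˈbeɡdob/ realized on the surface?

[d]

/d/ (word-initial) is in the target of rule 2 but the environment (between a vowel and a following unstressed vowel) is not met → [d].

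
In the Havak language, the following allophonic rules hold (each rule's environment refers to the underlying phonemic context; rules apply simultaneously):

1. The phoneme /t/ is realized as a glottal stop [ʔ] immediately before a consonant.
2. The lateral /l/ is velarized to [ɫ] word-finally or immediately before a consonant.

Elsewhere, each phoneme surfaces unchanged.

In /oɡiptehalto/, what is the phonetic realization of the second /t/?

[t]

/t/ (between /l/ and /o/) fails the environment for rule 1, so it stays [t].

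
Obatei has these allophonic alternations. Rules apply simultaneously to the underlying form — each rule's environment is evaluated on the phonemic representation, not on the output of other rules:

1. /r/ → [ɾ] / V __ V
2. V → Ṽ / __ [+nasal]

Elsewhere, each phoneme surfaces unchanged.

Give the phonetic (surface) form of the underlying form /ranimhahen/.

/r/ (word-initial): rule 1 targets it, but not between two vowels → unchanged [r].
/a/ (between /r/ and /n/) occurs before a nasal consonant → [ã] by rule 2.
/n/ (between /a/ and /i/) is unaffected → [n].
/i/ meets the environment for rule 2 (before a nasal consonant) → [ĩ].
/m/ (between /i/ and /h/): no rule targets it → [m].
/h/ — not in any rule's target class → [h].
/a/ (between /h/ and /h/) fails the environment for rule 2, so it stays [a].
/h/ (between /a/ and /e/) is unaffected → [h].
/e/ (between /h/ and /n/): before a nasal consonant, so rule 2 applies → [ẽ].
/n/ — not in any rule's target class → [n].

[rãnĩmhahẽn]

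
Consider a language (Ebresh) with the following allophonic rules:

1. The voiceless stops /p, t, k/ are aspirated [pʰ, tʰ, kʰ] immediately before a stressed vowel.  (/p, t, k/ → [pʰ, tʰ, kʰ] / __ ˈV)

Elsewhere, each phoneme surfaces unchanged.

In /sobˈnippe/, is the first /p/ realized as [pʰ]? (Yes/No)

/p/ (between /i/ and /p/) fails the environment for rule 1, so it stays [p].
The actual realization is [p], not [pʰ].

No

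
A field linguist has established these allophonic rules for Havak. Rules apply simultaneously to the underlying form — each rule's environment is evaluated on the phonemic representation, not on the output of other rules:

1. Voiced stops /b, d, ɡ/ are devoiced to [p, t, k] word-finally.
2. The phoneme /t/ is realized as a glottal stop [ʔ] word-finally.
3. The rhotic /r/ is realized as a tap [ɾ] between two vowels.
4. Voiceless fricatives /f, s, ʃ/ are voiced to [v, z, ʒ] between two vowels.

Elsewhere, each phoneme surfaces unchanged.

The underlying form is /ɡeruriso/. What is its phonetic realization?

[ɡeɾuɾizo]

/ɡ/ (word-initial) fails the environment for rule 1, so it stays [ɡ].
/r/ — between /e/ and /u/, between two vowels — surfaces as [ɾ] (rule 3).
Rule 3 applies to /r/ (between /u/ and /i/: between two vowels) → [ɾ].
Rule 4 applies to /s/ (between /i/ and /o/: between two vowels) → [z].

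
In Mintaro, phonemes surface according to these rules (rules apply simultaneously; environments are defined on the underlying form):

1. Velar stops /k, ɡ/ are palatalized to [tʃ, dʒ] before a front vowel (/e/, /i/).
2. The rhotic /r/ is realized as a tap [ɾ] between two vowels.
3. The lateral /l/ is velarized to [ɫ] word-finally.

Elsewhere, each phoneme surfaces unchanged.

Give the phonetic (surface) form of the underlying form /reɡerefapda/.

[redʒeɾefapda]

/r/ (word-initial): rule 2 targets it, but not between two vowels → unchanged [r].
/e/ (between /r/ and /ɡ/) is unaffected → [e].
/ɡ/ meets the environment for rule 1 (before a front vowel) → [dʒ].
/e/ — not in any rule's target class → [e].
/r/ — between /e/ and /e/, between two vowels — surfaces as [ɾ] (rule 2).
/e/ — not in any rule's target class → [e].
/f/ stays [f].
/a/ (between /f/ and /p/): no rule targets it → [a].
/p/ — not in any rule's target class → [p].
/d/ stays [d].
/a/ (word-final): no rule targets it → [a].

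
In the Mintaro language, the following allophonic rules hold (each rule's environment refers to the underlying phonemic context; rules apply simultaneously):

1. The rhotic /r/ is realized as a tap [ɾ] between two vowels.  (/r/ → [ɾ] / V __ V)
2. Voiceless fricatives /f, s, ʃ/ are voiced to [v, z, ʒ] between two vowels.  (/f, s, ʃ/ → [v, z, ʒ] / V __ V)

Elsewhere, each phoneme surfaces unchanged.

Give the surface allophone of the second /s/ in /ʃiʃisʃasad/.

[z]

/s/ — between /a/ and /a/, between two vowels — surfaces as [z] (rule 2).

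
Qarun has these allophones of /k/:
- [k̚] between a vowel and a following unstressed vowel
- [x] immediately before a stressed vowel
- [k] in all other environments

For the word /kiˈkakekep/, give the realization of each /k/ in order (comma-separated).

Occurrence 1 (position 1): no conditioning environment matches → elsewhere allophone [k].
Occurrence 2 (position 3): immediately before a stressed vowel → [x].
Occurrence 3 (position 5): between a vowel and a following unstressed vowel → [k̚].
Occurrence 4 (position 7): between a vowel and a following unstressed vowel → [k̚].

[k], [x], [k̚], [k̚]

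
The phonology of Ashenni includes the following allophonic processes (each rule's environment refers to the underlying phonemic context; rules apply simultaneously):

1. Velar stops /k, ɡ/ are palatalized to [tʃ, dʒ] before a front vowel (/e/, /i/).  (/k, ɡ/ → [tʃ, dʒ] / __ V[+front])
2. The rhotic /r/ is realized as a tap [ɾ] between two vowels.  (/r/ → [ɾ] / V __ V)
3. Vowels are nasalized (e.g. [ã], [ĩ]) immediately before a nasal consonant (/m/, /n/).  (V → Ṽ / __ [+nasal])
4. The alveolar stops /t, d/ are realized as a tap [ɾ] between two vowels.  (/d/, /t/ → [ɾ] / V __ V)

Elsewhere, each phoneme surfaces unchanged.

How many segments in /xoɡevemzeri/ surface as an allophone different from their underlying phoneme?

Segments that undergo a rule: /ɡ/ → [dʒ] (rule 1); /e/ → [ẽ] (rule 3); /r/ → [ɾ] (rule 2).
All other segments surface unchanged.

3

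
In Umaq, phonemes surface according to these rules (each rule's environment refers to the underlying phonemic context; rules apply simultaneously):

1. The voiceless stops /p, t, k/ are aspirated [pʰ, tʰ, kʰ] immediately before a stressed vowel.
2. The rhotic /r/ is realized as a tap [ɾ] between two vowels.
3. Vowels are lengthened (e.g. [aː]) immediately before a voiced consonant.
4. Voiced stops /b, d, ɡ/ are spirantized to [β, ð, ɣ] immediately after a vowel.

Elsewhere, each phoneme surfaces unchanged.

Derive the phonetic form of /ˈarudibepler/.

/a/ (word-initial) occurs before a voiced consonant → [aː] by rule 3.
Rule 2 applies to /r/ (between /a/ and /u/: between two vowels) → [ɾ].
/u/ meets the environment for rule 3 (before a voiced consonant) → [uː].
/d/ meets the environment for rule 4 (immediately after a vowel) → [ð].
/i/ (between /d/ and /b/) occurs before a voiced consonant → [iː] by rule 3.
/b/ (between /i/ and /e/): immediately after a vowel, so rule 4 applies → [β].
/e/ (between /b/ and /p/) fails the environment for rule 3, so it stays [e].
/p/ (between /e/ and /l/): rule 1 targets it, but not immediately before a stressed vowel → unchanged [p].
/l/ (between /p/ and /e/): no rule targets it → [l].
/e/ (between /l/ and /r/) occurs before a voiced consonant → [eː] by rule 3.
/r/ — word-final; rule 2 does not apply here → [r].

[ˈaːɾuːðiːβepleːr]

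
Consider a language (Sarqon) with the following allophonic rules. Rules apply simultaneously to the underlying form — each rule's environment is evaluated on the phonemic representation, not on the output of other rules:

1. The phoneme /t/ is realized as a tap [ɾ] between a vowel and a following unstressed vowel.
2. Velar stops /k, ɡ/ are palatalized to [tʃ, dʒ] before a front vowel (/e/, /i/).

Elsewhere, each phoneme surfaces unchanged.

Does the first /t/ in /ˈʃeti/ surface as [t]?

No

/t/ (between /e/ and /i/) occurs between a vowel and a following unstressed vowel → [ɾ] by rule 1.
The actual realization is [ɾ], not [t].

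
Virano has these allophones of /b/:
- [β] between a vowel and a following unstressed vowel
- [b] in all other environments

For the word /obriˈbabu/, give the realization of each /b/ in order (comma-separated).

[b], [b], [β]

Occurrence 1 (position 2): no conditioning environment matches → elsewhere allophone [b].
Occurrence 2 (position 5): no conditioning environment matches → elsewhere allophone [b].
Occurrence 3 (position 7): between a vowel and a following unstressed vowel → [β].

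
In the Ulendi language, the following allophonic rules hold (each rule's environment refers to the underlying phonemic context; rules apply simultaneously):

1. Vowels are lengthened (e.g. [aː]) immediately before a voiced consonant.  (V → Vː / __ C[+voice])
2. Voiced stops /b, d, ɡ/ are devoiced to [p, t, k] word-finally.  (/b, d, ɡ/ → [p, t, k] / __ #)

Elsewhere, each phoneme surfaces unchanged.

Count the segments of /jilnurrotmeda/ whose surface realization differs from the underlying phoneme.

3

Segments that undergo a rule: /i/ → [iː] (rule 1); /u/ → [uː] (rule 1); /e/ → [eː] (rule 1).
All other segments surface unchanged.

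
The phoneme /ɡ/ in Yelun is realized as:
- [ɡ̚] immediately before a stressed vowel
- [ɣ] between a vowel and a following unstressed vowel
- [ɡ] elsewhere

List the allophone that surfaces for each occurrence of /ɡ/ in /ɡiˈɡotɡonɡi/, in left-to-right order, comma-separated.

Occurrence 1 (position 1): no conditioning environment matches → elsewhere allophone [ɡ].
Occurrence 2 (position 3): immediately before a stressed vowel → [ɡ̚].
Occurrence 3 (position 6): no conditioning environment matches → elsewhere allophone [ɡ].
Occurrence 4 (position 9): no conditioning environment matches → elsewhere allophone [ɡ].

[ɡ], [ɡ̚], [ɡ], [ɡ]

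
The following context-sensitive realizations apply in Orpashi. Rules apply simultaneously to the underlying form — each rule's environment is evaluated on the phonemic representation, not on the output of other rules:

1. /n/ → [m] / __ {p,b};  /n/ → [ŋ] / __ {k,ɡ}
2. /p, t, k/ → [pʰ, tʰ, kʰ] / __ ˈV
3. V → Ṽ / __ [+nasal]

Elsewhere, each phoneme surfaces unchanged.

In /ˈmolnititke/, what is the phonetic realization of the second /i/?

/i/ (between /t/ and /t/) fails the environment for rule 3, so it stays [i].

[i]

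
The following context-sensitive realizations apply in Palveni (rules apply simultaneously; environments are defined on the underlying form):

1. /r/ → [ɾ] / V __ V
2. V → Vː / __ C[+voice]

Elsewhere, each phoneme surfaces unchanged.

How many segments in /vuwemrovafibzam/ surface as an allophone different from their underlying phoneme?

5

Segments that undergo a rule: /u/ → [uː] (rule 2); /e/ → [eː] (rule 2); /o/ → [oː] (rule 2); /i/ → [iː] (rule 2); /a/ → [aː] (rule 2).
All other segments surface unchanged.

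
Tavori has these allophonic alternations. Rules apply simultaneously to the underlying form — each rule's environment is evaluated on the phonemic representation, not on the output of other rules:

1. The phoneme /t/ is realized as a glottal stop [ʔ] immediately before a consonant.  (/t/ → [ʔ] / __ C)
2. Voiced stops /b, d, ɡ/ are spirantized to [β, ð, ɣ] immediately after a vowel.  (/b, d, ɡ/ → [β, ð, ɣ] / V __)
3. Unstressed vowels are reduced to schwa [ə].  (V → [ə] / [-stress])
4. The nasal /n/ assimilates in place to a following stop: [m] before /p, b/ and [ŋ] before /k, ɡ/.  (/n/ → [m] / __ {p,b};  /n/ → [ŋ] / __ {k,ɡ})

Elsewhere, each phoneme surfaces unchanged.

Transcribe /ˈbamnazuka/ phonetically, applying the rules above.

/b/ (word-initial): rule 2 targets it, but not immediately after a vowel → unchanged [b].
/a/ — between /b/ and /m/; rule 3 does not apply here → [a].
/m/ (between /a/ and /n/) is unaffected → [m].
/n/ (between /m/ and /a/) fails the environment for rule 4, so it stays [n].
/a/ meets the environment for rule 3 (in an unstressed syllable) → [ə].
/z/ — not in any rule's target class → [z].
/u/ meets the environment for rule 3 (in an unstressed syllable) → [ə].
/k/ (between /u/ and /a/) is unaffected → [k].
/a/ (word-final): in an unstressed syllable, so rule 3 applies → [ə].

[ˈbamnəzəkə]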